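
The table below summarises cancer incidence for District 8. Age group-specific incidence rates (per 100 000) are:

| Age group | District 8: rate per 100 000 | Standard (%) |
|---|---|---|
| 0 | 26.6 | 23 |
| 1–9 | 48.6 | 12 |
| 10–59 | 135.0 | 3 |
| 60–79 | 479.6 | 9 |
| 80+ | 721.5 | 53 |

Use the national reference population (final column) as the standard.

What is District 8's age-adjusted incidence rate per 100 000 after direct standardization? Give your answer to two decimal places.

Standard weights: 0.23, 0.12, 0.03, 0.09, 0.53.
Standardized rate: 0.2300×26.6 + 0.1200×48.6 + 0.0300×135.0 + 0.0900×479.6 + 0.5300×721.5 = 441.5590 per 100 000.

441.56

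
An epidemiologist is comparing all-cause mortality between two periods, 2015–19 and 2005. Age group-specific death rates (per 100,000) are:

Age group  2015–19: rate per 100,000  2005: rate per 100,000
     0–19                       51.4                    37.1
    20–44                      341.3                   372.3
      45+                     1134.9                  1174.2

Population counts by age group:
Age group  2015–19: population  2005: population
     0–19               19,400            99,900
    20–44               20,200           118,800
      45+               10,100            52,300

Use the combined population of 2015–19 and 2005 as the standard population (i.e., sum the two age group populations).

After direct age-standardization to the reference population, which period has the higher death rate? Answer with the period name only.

2005

Combined standard total = 320,700; weights = 0.3720, 0.4334, 0.1946.
2015–19: 0.3720×51.4 + 0.4334×341.3 + 0.1946×1134.9 = 387.8718 per 100,000.
2005: 0.3720×37.1 + 0.4334×372.3 + 0.1946×1174.2 = 403.6352 per 100,000.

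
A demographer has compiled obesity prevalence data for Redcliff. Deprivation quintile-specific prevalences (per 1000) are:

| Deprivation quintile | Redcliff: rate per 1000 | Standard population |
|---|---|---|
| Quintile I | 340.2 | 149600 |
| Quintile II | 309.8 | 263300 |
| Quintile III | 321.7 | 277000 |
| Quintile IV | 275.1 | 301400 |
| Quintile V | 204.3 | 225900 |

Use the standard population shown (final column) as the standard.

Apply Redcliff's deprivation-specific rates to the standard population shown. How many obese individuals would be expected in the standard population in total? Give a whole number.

350642

Expected obese individuals = Σ (standard pop × deprivation-specific rate ÷ 1000)
= 149600×340.2/1000 + 263300×309.8/1000 + 277000×321.7/1000 + 301400×275.1/1000 + 225900×204.3/1000
= 50893.92 + 81570.34 + 89110.90 + 82915.14 + 46151.37 = 350641.67.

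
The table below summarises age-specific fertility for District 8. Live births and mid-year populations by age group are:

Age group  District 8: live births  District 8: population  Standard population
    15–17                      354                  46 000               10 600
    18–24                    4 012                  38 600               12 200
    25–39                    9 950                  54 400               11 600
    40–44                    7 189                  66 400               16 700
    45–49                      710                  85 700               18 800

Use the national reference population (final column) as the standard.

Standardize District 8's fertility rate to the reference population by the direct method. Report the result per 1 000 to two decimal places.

Age-specific rates per 1 000 for District 8: 7.696, 103.938, 182.904, 108.268, 8.285.
Standard total = 69 900; weights = 0.1516, 0.1745, 0.1660, 0.2389, 0.2690.
Standardized rate: 0.1516×7.696 + 0.1745×103.938 + 0.1660×182.904 + 0.2389×108.268 + 0.2690×8.285 = 77.7559 per 1 000.

77.76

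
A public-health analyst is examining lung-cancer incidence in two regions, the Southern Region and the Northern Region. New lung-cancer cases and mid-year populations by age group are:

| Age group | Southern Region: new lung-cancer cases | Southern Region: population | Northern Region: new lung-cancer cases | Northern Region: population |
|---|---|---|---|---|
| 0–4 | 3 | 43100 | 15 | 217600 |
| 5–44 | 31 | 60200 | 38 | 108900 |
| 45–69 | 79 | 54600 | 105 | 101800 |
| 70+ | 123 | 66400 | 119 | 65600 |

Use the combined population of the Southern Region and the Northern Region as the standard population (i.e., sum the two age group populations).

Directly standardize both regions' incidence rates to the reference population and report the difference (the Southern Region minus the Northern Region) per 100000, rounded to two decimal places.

13.69

Age-specific rates per 100000 for the Southern Region: 6.96, 51.50, 144.69, 185.24.
For the Northern Region: 6.89, 34.89, 103.14, 181.40.
Combined standard total = 718200; weights = 0.3630, 0.2354, 0.2178, 0.1838.
The Southern Region: 0.3630×6.96 + 0.2354×51.50 + 0.2178×144.69 + 0.1838×185.24 = 80.2054 per 100000.
The Northern Region: 0.3630×6.89 + 0.2354×34.89 + 0.2178×103.14 + 0.1838×181.40 = 66.5198 per 100000.
Difference = 80.2054 − 66.5198 = 13.6857.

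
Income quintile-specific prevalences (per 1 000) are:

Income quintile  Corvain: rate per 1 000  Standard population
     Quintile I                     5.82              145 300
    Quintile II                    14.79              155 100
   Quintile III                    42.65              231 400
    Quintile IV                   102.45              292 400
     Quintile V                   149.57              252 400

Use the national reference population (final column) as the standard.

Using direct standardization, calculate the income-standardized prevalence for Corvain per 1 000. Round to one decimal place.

Standard total = 1 076 600; weights = 0.1350, 0.1441, 0.2149, 0.2716, 0.2344.
Standardized rate: 0.1350×5.82 + 0.1441×14.79 + 0.2149×42.65 + 0.2716×102.45 + 0.2344×149.57 = 74.9737 per 1 000.

75.0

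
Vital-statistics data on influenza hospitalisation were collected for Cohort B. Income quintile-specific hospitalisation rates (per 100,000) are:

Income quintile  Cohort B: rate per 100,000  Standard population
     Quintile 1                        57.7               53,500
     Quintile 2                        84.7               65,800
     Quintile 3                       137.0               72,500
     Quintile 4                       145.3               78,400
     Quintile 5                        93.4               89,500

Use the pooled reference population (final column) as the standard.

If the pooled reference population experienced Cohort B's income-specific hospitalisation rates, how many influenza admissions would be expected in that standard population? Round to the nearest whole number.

Expected influenza admissions = Σ (standard pop × income-specific rate ÷ 100,000)
= 53,500×57.7/100,000 + 65,800×84.7/100,000 + 72,500×137.0/100,000 + 78,400×145.3/100,000 + 89,500×93.4/100,000
= 30.87 + 55.73 + 99.33 + 113.92 + 83.59 = 383.44.

383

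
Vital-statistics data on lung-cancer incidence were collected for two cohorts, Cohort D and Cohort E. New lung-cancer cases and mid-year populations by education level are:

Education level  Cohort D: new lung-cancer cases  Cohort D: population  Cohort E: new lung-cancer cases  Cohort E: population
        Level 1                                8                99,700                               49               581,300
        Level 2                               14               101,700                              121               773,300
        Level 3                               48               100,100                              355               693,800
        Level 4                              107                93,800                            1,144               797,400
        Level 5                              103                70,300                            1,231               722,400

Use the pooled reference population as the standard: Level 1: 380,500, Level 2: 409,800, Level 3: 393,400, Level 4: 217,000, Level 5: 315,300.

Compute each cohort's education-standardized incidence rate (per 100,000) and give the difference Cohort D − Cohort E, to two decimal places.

-9.38

Education-specific rates per 100,000 for Cohort D: 8.02, 13.77, 47.95, 114.07, 146.51.
For Cohort E: 8.43, 15.65, 51.17, 143.47, 170.40.
Standard total = 1,716,000; weights = 0.2217, 0.2388, 0.2293, 0.1265, 0.1837.
Cohort D: 0.2217×8.02 + 0.2388×13.77 + 0.2293×47.95 + 0.1265×114.07 + 0.1837×146.51 = 57.4060 per 100,000.
Cohort E: 0.2217×8.43 + 0.2388×15.65 + 0.2293×51.17 + 0.1265×143.47 + 0.1837×170.40 = 66.7888 per 100,000.
Difference = 57.4060 − 66.7888 = -9.3828.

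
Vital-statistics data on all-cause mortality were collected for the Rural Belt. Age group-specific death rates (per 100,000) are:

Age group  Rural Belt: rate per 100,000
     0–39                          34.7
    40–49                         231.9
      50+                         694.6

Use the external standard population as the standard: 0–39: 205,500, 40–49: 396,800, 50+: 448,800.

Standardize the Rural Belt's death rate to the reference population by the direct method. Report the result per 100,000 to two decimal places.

390.91

Standard total = 1,051,100; weights = 0.1955, 0.3775, 0.4270.
Standardized rate: 0.1955×34.7 + 0.3775×231.9 + 0.4270×694.6 = 390.9098 per 100,000.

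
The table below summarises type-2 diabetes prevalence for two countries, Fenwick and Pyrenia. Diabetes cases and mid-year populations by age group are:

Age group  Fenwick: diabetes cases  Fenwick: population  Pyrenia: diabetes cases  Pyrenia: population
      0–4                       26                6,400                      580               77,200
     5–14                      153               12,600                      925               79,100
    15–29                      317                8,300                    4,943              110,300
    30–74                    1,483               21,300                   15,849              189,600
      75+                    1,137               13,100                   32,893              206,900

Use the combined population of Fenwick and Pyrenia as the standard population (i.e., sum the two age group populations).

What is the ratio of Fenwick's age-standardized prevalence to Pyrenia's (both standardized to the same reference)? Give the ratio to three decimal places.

0.667

Age-specific rates per 1,000 for Fenwick: 4.062, 12.143, 38.193, 69.624, 86.794.
For Pyrenia: 7.513, 11.694, 44.814, 83.592, 158.980.
Combined standard total = 724,800; weights = 0.1153, 0.1265, 0.1636, 0.2910, 0.3035.
Fenwick: 0.1153×4.062 + 0.1265×12.143 + 0.1636×38.193 + 0.2910×69.624 + 0.3035×86.794 = 54.8582 per 1,000.
Pyrenia: 0.1153×7.513 + 0.1265×11.694 + 0.1636×44.814 + 0.2910×83.592 + 0.3035×158.980 = 82.2579 per 1,000.
Ratio = 54.8582 ÷ 82.2579 = 0.66691.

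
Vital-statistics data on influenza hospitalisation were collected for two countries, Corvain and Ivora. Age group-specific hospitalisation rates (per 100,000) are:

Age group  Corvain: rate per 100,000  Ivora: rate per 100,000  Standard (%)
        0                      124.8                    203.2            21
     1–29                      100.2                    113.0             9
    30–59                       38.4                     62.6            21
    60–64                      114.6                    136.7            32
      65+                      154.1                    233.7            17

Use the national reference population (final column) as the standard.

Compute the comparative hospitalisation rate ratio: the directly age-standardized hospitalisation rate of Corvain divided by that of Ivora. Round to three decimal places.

Standard weights: 0.21, 0.09, 0.21, 0.32, 0.17.
Corvain: 0.2100×124.8 + 0.0900×100.2 + 0.2100×38.4 + 0.3200×114.6 + 0.1700×154.1 = 106.1590 per 100,000.
Ivora: 0.2100×203.2 + 0.0900×113.0 + 0.2100×62.6 + 0.3200×136.7 + 0.1700×233.7 = 149.4610 per 100,000.
Ratio = 106.1590 ÷ 149.4610 = 0.71028.

0.710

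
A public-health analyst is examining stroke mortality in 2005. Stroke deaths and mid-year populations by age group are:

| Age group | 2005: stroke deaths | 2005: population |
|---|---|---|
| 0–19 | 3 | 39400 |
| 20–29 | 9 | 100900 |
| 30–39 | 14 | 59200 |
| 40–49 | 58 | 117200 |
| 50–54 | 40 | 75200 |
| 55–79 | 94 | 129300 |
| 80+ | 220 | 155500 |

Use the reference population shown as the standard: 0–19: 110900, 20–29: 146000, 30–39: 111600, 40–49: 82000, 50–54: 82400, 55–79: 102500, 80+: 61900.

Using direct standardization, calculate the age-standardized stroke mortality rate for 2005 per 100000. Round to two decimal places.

42.21

Age-specific rates per 100000 for 2005: 7.61, 8.92, 23.65, 49.49, 53.19, 72.70, 141.48.
Standard total = 697300; weights = 0.1590, 0.2094, 0.1600, 0.1176, 0.1182, 0.1470, 0.0888.
Standardized rate: 0.1590×7.61 + 0.2094×8.92 + 0.1600×23.65 + 0.1176×49.49 + 0.1182×53.19 + 0.1470×72.70 + 0.0888×141.48 = 42.2144 per 100000.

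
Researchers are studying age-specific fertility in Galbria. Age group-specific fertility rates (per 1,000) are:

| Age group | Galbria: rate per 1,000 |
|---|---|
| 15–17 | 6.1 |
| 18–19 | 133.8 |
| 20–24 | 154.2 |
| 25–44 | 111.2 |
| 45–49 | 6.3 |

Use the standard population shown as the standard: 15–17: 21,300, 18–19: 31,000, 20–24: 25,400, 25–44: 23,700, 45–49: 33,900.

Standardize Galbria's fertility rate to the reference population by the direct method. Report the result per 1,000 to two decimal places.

81.62

Standard total = 135,300; weights = 0.1574, 0.2291, 0.1877, 0.1752, 0.2506.
Standardized rate: 0.1574×6.1 + 0.2291×133.8 + 0.1877×154.2 + 0.1752×111.2 + 0.2506×6.3 = 81.6217 per 1,000.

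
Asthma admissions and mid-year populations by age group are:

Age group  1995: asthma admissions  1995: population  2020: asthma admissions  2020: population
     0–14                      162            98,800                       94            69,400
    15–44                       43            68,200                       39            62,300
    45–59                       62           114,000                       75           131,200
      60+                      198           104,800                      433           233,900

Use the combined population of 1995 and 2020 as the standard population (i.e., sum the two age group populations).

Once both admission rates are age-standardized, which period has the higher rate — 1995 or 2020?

1995

Age-specific rates per 10,000 for 1995: 16.40, 6.30, 5.44, 18.89.
For 2020: 13.54, 6.26, 5.72, 18.51.
Combined standard total = 882,600; weights = 0.1906, 0.1479, 0.2778, 0.3838.
1995: 0.1906×16.40 + 0.1479×6.30 + 0.2778×5.44 + 0.3838×18.89 = 12.8182 per 10,000.
2020: 0.1906×13.54 + 0.1479×6.26 + 0.2778×5.72 + 0.3838×18.51 = 12.1991 per 10,000.
The crude rates (12.05 vs 12.90) would put 2020 higher, but that reflects its age composition; once standardized to a common age structure, 1995 has the higher underlying rate.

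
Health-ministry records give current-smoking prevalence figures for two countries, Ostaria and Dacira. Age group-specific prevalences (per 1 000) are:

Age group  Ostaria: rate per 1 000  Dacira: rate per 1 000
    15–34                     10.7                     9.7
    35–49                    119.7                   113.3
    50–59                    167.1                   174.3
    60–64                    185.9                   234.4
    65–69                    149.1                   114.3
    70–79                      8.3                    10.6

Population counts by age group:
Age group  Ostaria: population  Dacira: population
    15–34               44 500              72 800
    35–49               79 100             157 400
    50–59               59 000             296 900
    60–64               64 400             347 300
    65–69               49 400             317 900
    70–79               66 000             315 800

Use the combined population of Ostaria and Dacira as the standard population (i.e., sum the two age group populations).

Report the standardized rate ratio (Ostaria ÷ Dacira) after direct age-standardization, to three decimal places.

Combined standard total = 1 870 500; weights = 0.0627, 0.1264, 0.1903, 0.2201, 0.1964, 0.2041.
Ostaria: 0.0627×10.7 + 0.1264×119.7 + 0.1903×167.1 + 0.2201×185.9 + 0.1964×149.1 + 0.2041×8.3 = 119.4886 per 1 000.
Dacira: 0.0627×9.7 + 0.1264×113.3 + 0.1903×174.3 + 0.2201×234.4 + 0.1964×114.3 + 0.2041×10.6 = 124.2976 per 1 000.
Ratio = 119.4886 ÷ 124.2976 = 0.96131.

0.961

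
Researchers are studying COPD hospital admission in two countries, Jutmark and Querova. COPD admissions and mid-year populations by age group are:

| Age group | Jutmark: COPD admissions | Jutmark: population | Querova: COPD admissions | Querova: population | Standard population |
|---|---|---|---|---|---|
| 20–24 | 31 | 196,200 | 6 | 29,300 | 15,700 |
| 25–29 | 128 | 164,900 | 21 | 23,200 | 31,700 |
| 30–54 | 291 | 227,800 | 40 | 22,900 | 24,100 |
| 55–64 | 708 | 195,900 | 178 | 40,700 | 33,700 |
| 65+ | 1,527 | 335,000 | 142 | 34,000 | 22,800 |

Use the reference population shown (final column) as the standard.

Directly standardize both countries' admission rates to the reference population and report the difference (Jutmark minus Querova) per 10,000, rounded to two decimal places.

-2.58

Age-specific rates per 10,000 for Jutmark: 1.58, 7.76, 12.77, 36.14, 45.58.
For Querova: 2.05, 9.05, 17.47, 43.73, 41.76.
Standard total = 128,000; weights = 0.1227, 0.2477, 0.1883, 0.2633, 0.1781.
Jutmark: 0.1227×1.58 + 0.2477×7.76 + 0.1883×12.77 + 0.2633×36.14 + 0.1781×45.58 = 22.1559 per 10,000.
Querova: 0.1227×2.05 + 0.2477×9.05 + 0.1883×17.47 + 0.2633×43.73 + 0.1781×41.76 = 24.7355 per 10,000.
Difference = 22.1559 − 24.7355 = -2.5796.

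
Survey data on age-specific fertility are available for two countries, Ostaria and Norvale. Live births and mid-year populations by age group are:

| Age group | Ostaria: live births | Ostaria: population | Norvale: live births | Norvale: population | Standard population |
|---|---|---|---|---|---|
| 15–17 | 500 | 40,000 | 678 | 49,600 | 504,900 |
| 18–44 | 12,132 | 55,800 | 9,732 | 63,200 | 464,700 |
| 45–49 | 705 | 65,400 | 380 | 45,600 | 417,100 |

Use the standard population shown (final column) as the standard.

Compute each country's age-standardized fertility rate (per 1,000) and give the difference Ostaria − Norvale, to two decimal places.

Age-specific rates per 1,000 for Ostaria: 12.500, 217.419, 10.780.
For Norvale: 13.669, 153.987, 8.333.
Standard total = 1,386,700; weights = 0.3641, 0.3351, 0.3008.
Ostaria: 0.3641×12.500 + 0.3351×217.419 + 0.3008×10.780 = 80.6536 per 1,000.
Norvale: 0.3641×13.669 + 0.3351×153.987 + 0.3008×8.333 = 59.0866 per 1,000.
Difference = 80.6536 − 59.0866 = 21.5669.

21.57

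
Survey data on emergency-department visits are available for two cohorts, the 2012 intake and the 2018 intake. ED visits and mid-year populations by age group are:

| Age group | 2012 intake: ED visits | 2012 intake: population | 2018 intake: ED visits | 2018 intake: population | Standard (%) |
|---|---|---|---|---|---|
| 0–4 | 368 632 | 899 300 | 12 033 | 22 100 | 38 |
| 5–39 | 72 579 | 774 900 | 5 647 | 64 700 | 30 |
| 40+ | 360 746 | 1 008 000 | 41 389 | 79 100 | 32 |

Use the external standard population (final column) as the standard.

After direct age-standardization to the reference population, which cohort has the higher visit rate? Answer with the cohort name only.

Age-specific rates per 1 000 for the 2012 intake: 409.910, 93.662, 357.883.
For the 2018 intake: 544.480, 87.280, 523.249.
Standard weights: 0.38, 0.30, 0.32.
The 2012 intake: 0.3800×409.910 + 0.3000×93.662 + 0.3200×357.883 = 298.3870 per 1 000.
The 2018 intake: 0.3800×544.480 + 0.3000×87.280 + 0.3200×523.249 = 400.5259 per 1 000.

2018 intake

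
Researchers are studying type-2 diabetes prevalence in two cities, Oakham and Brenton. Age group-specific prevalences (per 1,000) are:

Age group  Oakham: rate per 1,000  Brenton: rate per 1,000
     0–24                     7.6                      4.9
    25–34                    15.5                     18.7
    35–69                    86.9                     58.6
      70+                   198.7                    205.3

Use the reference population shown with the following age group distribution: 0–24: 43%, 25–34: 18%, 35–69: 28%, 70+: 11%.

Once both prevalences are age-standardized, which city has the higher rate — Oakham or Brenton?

Oakham

Standard weights: 0.43, 0.18, 0.28, 0.11.
Oakham: 0.4300×7.6 + 0.1800×15.5 + 0.2800×86.9 + 0.1100×198.7 = 52.2470 per 1,000.
Brenton: 0.4300×4.9 + 0.1800×18.7 + 0.2800×58.6 + 0.1100×205.3 = 44.4640 per 1,000.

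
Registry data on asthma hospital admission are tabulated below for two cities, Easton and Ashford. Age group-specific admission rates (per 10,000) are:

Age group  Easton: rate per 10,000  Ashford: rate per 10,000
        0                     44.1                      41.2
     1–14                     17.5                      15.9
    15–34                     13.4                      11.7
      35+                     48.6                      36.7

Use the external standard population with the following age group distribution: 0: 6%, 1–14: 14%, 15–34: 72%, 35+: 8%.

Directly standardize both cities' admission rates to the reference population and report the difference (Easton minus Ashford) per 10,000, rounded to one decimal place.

2.6

Standard weights: 0.06, 0.14, 0.72, 0.08.
Easton: 0.0600×44.1 + 0.1400×17.5 + 0.7200×13.4 + 0.0800×48.6 = 18.6320 per 10,000.
Ashford: 0.0600×41.2 + 0.1400×15.9 + 0.7200×11.7 + 0.0800×36.7 = 16.0580 per 10,000.
Difference = 18.6320 − 16.0580 = 2.5740.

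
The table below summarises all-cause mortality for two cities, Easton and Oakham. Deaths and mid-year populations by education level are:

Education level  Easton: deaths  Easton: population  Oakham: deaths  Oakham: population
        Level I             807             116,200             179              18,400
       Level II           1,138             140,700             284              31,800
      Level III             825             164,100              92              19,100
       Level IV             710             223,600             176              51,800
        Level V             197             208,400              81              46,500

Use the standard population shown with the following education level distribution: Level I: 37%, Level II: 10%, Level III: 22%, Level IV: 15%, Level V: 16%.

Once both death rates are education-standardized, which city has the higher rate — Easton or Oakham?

Oakham

Education-specific rates per 100,000 for Easton: 694.49, 808.81, 502.74, 317.53, 94.53.
For Oakham: 972.83, 893.08, 481.68, 339.77, 174.19.
Standard weights: 0.37, 0.10, 0.22, 0.15, 0.16.
Easton: 0.3700×694.49 + 0.1000×808.81 + 0.2200×502.74 + 0.1500×317.53 + 0.1600×94.53 = 511.2012 per 100,000.
Oakham: 0.3700×972.83 + 0.1000×893.08 + 0.2200×481.68 + 0.1500×339.77 + 0.1600×174.19 = 634.0586 per 100,000.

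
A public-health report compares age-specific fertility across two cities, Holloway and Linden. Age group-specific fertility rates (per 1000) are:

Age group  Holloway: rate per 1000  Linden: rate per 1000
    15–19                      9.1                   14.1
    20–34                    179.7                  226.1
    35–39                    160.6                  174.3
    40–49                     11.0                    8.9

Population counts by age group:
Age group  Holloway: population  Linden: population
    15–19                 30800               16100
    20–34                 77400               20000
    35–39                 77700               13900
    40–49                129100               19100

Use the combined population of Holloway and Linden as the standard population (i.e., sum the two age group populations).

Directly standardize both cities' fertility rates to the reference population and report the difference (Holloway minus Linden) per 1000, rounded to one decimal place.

-14.8

Combined standard total = 384100; weights = 0.1221, 0.2536, 0.2385, 0.3858.
Holloway: 0.1221×9.1 + 0.2536×179.7 + 0.2385×160.6 + 0.3858×11.0 = 89.2235 per 1000.
Linden: 0.1221×14.1 + 0.2536×226.1 + 0.2385×174.3 + 0.3858×8.9 = 104.0570 per 1000.
Difference = 89.2235 − 104.0570 = -14.8335.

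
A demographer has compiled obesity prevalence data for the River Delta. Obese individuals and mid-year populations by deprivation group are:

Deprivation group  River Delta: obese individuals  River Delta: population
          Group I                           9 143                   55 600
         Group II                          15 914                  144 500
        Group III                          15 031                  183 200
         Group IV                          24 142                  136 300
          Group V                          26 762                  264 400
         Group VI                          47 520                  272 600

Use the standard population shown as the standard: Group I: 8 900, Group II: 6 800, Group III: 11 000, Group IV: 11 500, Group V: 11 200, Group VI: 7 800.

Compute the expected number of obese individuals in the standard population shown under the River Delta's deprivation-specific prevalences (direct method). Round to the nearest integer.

7645

Deprivation-specific rates per 1 000 for the River Delta: 164.442, 110.131, 82.047, 177.124, 101.218, 174.321.
Expected obese individuals = Σ (standard pop × deprivation-specific rate ÷ 1 000)
= 8 900×164.442/1 000 + 6 800×110.131/1 000 + 11 000×82.047/1 000 + 11 500×177.124/1 000 + 11 200×101.218/1 000 + 7 800×174.321/1 000
= 1463.54 + 748.89 + 902.52 + 2036.93 + 1133.64 + 1359.71 = 7645.22.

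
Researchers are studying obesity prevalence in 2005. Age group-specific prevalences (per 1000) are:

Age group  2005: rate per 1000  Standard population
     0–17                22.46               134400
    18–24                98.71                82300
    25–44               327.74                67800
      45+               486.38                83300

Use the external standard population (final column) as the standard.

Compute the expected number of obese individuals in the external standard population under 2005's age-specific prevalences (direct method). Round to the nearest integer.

Expected obese individuals = Σ (standard pop × age-specific rate ÷ 1000)
= 134400×22.46/1000 + 82300×98.71/1000 + 67800×327.74/1000 + 83300×486.38/1000
= 3018.62 + 8123.83 + 22220.77 + 40515.45 = 73878.68.

73879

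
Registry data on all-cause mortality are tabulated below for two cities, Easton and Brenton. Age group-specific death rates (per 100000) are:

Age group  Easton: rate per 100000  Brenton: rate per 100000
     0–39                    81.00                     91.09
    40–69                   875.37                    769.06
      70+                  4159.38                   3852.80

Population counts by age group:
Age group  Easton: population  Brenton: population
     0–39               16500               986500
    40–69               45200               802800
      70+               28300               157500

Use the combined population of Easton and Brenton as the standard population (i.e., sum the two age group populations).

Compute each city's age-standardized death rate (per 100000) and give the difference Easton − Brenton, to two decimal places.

67.26

Combined standard total = 2036800; weights = 0.4924, 0.4163, 0.0912.
Easton: 0.4924×81.00 + 0.4163×875.37 + 0.0912×4159.38 = 783.7635 per 100000.
Brenton: 0.4924×91.09 + 0.4163×769.06 + 0.0912×3852.80 = 716.5045 per 100000.
Difference = 783.7635 − 716.5045 = 67.2590.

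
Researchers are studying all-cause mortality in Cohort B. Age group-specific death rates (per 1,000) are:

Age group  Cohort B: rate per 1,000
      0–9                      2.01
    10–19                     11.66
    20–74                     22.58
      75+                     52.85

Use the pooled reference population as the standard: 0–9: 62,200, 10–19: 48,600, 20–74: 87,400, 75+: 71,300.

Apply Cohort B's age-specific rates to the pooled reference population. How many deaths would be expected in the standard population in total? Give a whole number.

6433

Expected deaths = Σ (standard pop × age-specific rate ÷ 1,000)
= 62,200×2.01/1,000 + 48,600×11.66/1,000 + 87,400×22.58/1,000 + 71,300×52.85/1,000
= 125.02 + 566.68 + 1973.49 + 3768.20 = 6433.39.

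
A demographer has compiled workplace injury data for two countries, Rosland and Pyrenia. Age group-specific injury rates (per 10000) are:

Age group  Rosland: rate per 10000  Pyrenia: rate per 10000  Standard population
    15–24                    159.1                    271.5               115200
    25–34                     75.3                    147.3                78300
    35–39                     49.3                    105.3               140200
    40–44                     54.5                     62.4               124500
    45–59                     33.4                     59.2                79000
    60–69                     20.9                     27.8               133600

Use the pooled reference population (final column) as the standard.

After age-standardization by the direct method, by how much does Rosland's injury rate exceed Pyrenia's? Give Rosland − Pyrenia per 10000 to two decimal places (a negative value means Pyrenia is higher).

Standard total = 670800; weights = 0.1717, 0.1167, 0.2090, 0.1856, 0.1178, 0.1992.
Rosland: 0.1717×159.1 + 0.1167×75.3 + 0.2090×49.3 + 0.1856×54.5 + 0.1178×33.4 + 0.1992×20.9 = 64.6277 per 10000.
Pyrenia: 0.1717×271.5 + 0.1167×147.3 + 0.2090×105.3 + 0.1856×62.4 + 0.1178×59.2 + 0.1992×27.8 = 109.9182 per 10000.
Difference = 64.6277 − 109.9182 = -45.2905.

-45.29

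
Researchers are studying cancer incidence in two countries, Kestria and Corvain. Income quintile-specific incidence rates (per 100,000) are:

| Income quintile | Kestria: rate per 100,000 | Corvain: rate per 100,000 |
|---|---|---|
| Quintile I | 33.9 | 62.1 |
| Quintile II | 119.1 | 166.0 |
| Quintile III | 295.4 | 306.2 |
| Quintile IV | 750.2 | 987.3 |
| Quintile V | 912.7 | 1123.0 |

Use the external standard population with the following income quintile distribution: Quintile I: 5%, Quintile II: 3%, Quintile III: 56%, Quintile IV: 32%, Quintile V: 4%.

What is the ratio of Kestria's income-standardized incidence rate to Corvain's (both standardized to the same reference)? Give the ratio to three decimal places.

0.828

Standard weights: 0.05, 0.03, 0.56, 0.32, 0.04.
Kestria: 0.0500×33.9 + 0.0300×119.1 + 0.5600×295.4 + 0.3200×750.2 + 0.0400×912.7 = 447.2640 per 100,000.
Corvain: 0.0500×62.1 + 0.0300×166.0 + 0.5600×306.2 + 0.3200×987.3 + 0.0400×1123.0 = 540.4130 per 100,000.
Ratio = 447.2640 ÷ 540.4130 = 0.82763.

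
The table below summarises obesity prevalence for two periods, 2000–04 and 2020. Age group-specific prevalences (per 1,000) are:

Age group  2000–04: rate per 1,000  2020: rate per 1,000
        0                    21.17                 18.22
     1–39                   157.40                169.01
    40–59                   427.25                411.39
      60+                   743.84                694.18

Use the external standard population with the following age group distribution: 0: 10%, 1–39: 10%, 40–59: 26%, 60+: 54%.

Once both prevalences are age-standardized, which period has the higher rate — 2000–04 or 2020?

Standard weights: 0.10, 0.10, 0.26, 0.54.
2000–04: 0.1000×21.17 + 0.1000×157.40 + 0.2600×427.25 + 0.5400×743.84 = 530.6156 per 1,000.
2020: 0.1000×18.22 + 0.1000×169.01 + 0.2600×411.39 + 0.5400×694.18 = 500.5416 per 1,000.

2000–04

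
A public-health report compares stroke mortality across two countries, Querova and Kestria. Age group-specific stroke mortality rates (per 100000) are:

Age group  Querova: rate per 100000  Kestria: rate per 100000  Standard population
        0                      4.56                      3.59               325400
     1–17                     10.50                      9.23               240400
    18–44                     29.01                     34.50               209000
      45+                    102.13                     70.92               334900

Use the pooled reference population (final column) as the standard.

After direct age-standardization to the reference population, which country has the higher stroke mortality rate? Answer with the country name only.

Querova

Standard total = 1109700; weights = 0.2932, 0.2166, 0.1883, 0.3018.
Querova: 0.2932×4.56 + 0.2166×10.50 + 0.1883×29.01 + 0.3018×102.13 = 39.8977 per 100000.
Kestria: 0.2932×3.59 + 0.2166×9.23 + 0.1883×34.50 + 0.3018×70.92 = 30.9531 per 100000.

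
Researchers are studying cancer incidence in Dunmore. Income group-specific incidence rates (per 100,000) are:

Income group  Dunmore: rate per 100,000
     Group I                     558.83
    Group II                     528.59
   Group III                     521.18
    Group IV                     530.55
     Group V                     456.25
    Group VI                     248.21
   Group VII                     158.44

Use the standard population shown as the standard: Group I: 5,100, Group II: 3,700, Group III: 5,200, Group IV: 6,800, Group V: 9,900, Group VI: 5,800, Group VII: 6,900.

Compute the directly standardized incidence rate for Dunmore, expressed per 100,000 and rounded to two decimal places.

Standard total = 43,400; weights = 0.1175, 0.0853, 0.1198, 0.1567, 0.2281, 0.1336, 0.1590.
Standardized rate: 0.1175×558.83 + 0.0853×528.59 + 0.1198×521.18 + 0.1567×530.55 + 0.2281×456.25 + 0.1336×248.21 + 0.1590×158.44 = 418.7424 per 100,000.

418.74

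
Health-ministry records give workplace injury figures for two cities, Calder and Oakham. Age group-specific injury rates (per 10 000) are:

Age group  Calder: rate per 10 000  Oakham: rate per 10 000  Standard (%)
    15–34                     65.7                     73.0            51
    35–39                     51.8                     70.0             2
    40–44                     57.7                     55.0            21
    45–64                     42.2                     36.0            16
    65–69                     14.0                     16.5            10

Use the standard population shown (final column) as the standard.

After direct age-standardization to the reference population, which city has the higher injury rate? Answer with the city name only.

Oakham

Standard weights: 0.51, 0.02, 0.21, 0.16, 0.10.
Calder: 0.5100×65.7 + 0.0200×51.8 + 0.2100×57.7 + 0.1600×42.2 + 0.1000×14.0 = 54.8120 per 10 000.
Oakham: 0.5100×73.0 + 0.0200×70.0 + 0.2100×55.0 + 0.1600×36.0 + 0.1000×16.5 = 57.5900 per 10 000.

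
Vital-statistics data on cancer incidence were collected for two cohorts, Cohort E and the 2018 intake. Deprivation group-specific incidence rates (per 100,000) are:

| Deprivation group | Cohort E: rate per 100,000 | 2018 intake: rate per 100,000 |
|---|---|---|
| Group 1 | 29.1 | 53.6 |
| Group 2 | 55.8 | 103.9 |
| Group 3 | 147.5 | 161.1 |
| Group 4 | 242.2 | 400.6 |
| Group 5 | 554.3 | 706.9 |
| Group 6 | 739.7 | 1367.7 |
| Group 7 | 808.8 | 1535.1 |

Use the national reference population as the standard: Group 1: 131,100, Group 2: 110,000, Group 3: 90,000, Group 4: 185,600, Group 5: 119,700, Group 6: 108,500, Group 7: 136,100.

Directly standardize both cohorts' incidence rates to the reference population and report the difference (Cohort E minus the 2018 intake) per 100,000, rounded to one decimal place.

Standard total = 881,000; weights = 0.1488, 0.1249, 0.1022, 0.2107, 0.1359, 0.1232, 0.1545.
Cohort E: 0.1488×29.1 + 0.1249×55.8 + 0.1022×147.5 + 0.2107×242.2 + 0.1359×554.3 + 0.1232×739.7 + 0.1545×808.8 = 368.7459 per 100,000.
The 2018 intake: 0.1488×53.6 + 0.1249×103.9 + 0.1022×161.1 + 0.2107×400.6 + 0.1359×706.9 + 0.1232×1367.7 + 0.1545×1535.1 = 623.4334 per 100,000.
Difference = 368.7459 − 623.4334 = -254.6874.

-254.7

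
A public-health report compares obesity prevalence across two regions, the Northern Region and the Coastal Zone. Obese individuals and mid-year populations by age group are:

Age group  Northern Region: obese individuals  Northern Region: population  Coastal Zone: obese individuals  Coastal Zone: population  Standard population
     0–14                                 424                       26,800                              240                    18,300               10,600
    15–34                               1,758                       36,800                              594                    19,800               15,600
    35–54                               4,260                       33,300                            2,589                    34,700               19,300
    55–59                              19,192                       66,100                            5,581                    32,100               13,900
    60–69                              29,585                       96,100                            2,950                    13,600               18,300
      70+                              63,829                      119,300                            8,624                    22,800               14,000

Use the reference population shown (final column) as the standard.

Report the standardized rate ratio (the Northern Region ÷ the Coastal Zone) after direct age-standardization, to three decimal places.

Age-specific rates per 1,000 for the Northern Region: 15.821, 47.772, 127.928, 290.348, 307.856, 535.029.
For the Coastal Zone: 13.115, 30.000, 74.611, 173.863, 216.912, 378.246.
Standard total = 91,700; weights = 0.1156, 0.1701, 0.2105, 0.1516, 0.1996, 0.1527.
The Northern Region: 0.1156×15.821 + 0.1701×47.772 + 0.2105×127.928 + 0.1516×290.348 + 0.1996×307.856 + 0.1527×535.029 = 224.0127 per 1,000.
The Coastal Zone: 0.1156×13.115 + 0.1701×30.000 + 0.2105×74.611 + 0.1516×173.863 + 0.1996×216.912 + 0.1527×378.246 = 149.7124 per 1,000.
Ratio = 224.0127 ÷ 149.7124 = 1.49629.

1.496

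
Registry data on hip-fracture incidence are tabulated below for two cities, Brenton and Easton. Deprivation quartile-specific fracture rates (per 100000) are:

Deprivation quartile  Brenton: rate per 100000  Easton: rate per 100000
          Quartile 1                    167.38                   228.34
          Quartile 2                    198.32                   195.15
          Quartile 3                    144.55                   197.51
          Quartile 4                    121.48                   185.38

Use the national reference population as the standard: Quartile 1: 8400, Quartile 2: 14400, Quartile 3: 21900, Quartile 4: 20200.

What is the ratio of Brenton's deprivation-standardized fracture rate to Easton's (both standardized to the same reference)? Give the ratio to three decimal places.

0.772

Standard total = 64900; weights = 0.1294, 0.2219, 0.3374, 0.3112.
Brenton: 0.1294×167.38 + 0.2219×198.32 + 0.3374×144.55 + 0.3112×121.48 = 152.2549 per 100000.
Easton: 0.1294×228.34 + 0.2219×195.15 + 0.3374×197.51 + 0.3112×185.38 = 197.2012 per 100000.
Ratio = 152.2549 ÷ 197.2012 = 0.77208.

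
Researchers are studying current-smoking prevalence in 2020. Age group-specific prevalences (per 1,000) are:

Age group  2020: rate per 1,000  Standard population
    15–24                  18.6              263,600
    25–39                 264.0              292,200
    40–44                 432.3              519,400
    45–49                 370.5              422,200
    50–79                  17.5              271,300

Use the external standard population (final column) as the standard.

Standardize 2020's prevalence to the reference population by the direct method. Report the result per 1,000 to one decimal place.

264.5

Standard total = 1,768,700; weights = 0.1490, 0.1652, 0.2937, 0.2387, 0.1534.
Standardized rate: 0.1490×18.6 + 0.1652×264.0 + 0.2937×432.3 + 0.2387×370.5 + 0.1534×17.5 = 264.4616 per 1,000.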